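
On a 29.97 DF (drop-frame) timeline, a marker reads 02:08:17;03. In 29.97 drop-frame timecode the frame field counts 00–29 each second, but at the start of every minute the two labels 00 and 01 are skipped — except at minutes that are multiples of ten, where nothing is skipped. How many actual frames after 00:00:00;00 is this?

230681

Complete 10-minute blocks: 12, each 17982 frames → 215784.
Remaining 8 whole minutes in the current block: 1800 + 7 × 1798 = 14386 frames.
Within the current minute: 17 × 30 + 3 − 2 = 511 (labels ;00/;01 skipped at this minute). Total = 215784 + 14386 + 511 = 230681.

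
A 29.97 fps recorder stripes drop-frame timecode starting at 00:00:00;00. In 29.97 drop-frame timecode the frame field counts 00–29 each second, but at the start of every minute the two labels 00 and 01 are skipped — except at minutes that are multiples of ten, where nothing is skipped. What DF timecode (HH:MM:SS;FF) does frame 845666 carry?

Each 10-minute DF block holds 10 × 60 × 30 − 9 × 2 = 17982 frames. 845666 ÷ 17982 → 47 full blocks, remainder 512.
Within the partial block the first minute is 1800 frames and each further minute 1798, so 0 further minute boundaries passed. Total skipped labels = 18 × 47 + 2 × 0 = 846.
Non-drop label index = 845666 + 846 = 846512; at 30 labels/s that is 07:50:17:02, i.e. DF 07:50:17;02.

07:50:17;02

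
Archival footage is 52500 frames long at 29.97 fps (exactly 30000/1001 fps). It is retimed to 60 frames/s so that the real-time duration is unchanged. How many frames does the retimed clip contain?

105105 frames

Target frames = source frames × (target rate / source rate) = 52500 × (60)/(30000/1001) = 52500 × 1001/500 = 105105.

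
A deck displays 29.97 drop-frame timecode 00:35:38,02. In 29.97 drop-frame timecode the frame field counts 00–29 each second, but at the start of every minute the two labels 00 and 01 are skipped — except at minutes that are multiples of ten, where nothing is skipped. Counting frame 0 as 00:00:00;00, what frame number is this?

64078

As if non-drop at 30 labels/s: (0 × 3600 + 35 × 60 + 38) × 30 + 2 = 64142.
Minute boundaries passed: 35; those not divisible by 10: 35 − 3 = 32; dropped labels = 2 × 32 = 64.
Actual frame index = 64142 − 64 = 64078.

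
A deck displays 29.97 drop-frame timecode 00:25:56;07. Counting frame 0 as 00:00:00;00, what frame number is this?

As if non-drop at 30 labels/s: (0 × 3600 + 25 × 60 + 56) × 30 + 7 = 46687.
Minute boundaries passed: 25; those not divisible by 10: 25 − 2 = 23; dropped labels = 2 × 23 = 46.
Actual frame index = 46687 − 46 = 46641.

46641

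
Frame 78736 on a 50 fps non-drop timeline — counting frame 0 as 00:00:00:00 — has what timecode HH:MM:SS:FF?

78736 ÷ 50 = 1574 full seconds, remainder 36 frames.
1574 s = 0 h 26 min 14 s.
Timecode: 00:26:14:36.

00:26:14:36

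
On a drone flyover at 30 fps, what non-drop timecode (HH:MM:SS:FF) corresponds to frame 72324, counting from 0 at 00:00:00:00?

72324 ÷ 30 = 2410 full seconds, remainder 24 frames.
2410 s = 0 h 40 min 10 s.
Timecode: 00:40:10:24.

00:40:10:24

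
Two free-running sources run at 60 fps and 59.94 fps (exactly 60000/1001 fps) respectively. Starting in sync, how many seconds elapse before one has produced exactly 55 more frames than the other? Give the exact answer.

11011/12 seconds

The gap grows by |60000/1001 − 60| = 60/1001 frames per second.
Time for a 55-frame gap: 55 ÷ (60/1001) = 11011/12 s.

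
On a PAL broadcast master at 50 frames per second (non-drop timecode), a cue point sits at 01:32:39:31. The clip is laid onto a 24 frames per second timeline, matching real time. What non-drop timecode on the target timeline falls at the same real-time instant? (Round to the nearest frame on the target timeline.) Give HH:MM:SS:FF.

Source frame index: (1×3600 + 32×60 + 39) × 50 + 31 = 277981.
Real time: 277981 / (50) = 277981/50 s.
Target frame: (277981/50) × (24) = 3335772/25 ≈ 133430.880 → 133431.
At 24 labels/s: frame 133431 → 01:32:39:15.

01:32:39:15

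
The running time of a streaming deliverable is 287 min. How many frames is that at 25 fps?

430500 frames

287 min = 17220 s.
Frames = 17220 × 25 = 430500.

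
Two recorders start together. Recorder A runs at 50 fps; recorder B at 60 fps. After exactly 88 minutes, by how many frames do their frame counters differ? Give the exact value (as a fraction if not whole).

88 min = 5280 s.
A emits 50 × 5280 = 264000 frames; B emits 60 × 5280 = 316800.
Difference = 52800 frames; B is ahead of A.

52800 frames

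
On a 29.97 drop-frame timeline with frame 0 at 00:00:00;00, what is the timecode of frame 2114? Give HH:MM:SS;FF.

Each 10-minute DF block holds 10 × 60 × 30 − 9 × 2 = 17982 frames. 2114 ÷ 17982 → 0 full blocks, remainder 2114.
Within the partial block the first minute is 1800 frames and each further minute 1798, so 1 further minute boundary passed. Total skipped labels = 18 × 0 + 2 × 1 = 2.
Non-drop label index = 2114 + 2 = 2116; at 30 labels/s that is 00:01:10:16, i.e. DF 00:01:10;16.

00:01:10;16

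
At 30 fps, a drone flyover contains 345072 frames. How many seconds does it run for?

11502.4 seconds

Running time = 345072 / (30) = 11502.4 s.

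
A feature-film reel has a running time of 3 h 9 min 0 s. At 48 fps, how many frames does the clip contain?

544320 frames

3 h 9 min 0 s = 11340 s.
Frames = 11340 × 48 = 544320.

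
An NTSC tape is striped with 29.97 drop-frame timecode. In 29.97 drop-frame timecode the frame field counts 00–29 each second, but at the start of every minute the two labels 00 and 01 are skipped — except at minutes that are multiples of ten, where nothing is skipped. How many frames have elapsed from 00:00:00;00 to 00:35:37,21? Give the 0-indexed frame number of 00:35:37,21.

Complete 10-minute blocks: 3, each 17982 frames → 53946.
Remaining 5 whole minutes in the current block: 1800 + 4 × 1798 = 8992 frames.
Within the current minute: 37 × 30 + 21 − 2 = 1129 (labels ;00/;01 skipped at this minute). Total = 53946 + 8992 + 1129 = 64067.

64067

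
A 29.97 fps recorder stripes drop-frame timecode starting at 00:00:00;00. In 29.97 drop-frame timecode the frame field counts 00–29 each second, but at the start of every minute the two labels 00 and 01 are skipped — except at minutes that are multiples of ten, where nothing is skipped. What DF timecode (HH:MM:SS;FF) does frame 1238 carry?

00:00:41;08

Ten DF minutes hold 17982 frames, so frame 1238 lies in block 0 (frames 0–17981) with 1238 frames into that block.
The block's first minute is 1800 frames and the rest 1798 each; 1238 frames reaches minute 0, so 0 × 18 + 0 × 2 = 0 labels have been skipped so far.
Adding those back, label number 1238 + 0 = 1238 at 30 labels/s is 41 s + 8 f = 0 h 0 min 41 s frame 8, i.e. 00:00:41;08.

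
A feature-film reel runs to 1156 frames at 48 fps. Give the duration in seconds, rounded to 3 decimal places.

Running time = 1156 × 1/48 = 289/12 s ≈ 24.083 s.

24.083 seconds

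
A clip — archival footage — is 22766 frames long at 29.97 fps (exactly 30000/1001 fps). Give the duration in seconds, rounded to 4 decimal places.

Running time = 22766 × 1001/30000 = 11394383/15000 s ≈ 759.6255 s.

759.6255 seconds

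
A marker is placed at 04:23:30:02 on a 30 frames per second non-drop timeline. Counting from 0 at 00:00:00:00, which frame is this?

474302

Total seconds to the label: (4 × 3600 + 23 × 60 + 30) = 15810.
Frame index = 15810 × 30 + 2 = 474302.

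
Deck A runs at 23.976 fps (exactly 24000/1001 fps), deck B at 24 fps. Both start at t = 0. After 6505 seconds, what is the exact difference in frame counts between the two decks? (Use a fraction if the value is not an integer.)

156120/1001 frames

A emits 24000/1001 × 6505 = 156120000/1001 frames; B emits 24 × 6505 = 156120.
Difference = 156120/1001 frames (≈ 155.9640); B is ahead of A.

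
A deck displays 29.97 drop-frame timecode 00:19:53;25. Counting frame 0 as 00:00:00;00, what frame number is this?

As if non-drop at 30 labels/s: (0 × 3600 + 19 × 60 + 53) × 30 + 25 = 35815.
Minute boundaries passed: 19; those not divisible by 10: 19 − 1 = 18; dropped labels = 2 × 18 = 36.
Actual frame index = 35815 − 36 = 35779.

35779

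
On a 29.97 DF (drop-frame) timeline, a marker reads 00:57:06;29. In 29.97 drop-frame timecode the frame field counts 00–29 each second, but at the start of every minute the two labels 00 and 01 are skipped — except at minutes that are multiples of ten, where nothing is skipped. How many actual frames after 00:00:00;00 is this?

102705

As if non-drop at 30 labels/s: (0 × 3600 + 57 × 60 + 6) × 30 + 29 = 102809.
Minute boundaries passed: 57; those not divisible by 10: 57 − 5 = 52; dropped labels = 2 × 52 = 104.
Actual frame index = 102809 − 104 = 102705.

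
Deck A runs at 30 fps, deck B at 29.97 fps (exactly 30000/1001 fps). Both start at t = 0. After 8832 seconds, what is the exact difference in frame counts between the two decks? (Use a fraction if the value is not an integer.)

264960/1001 frames

A emits 30 × 8832 = 264960 frames; B emits 30000/1001 × 8832 = 264960000/1001.
Difference = 264960/1001 frames (≈ 264.6953); B is behind A.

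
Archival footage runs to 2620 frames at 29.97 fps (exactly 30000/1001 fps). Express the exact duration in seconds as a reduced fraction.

Running time = 2620 ÷ (30000/1001) = 2620 × 1001/30000 = 131131/1500 s.

131131/1500 seconds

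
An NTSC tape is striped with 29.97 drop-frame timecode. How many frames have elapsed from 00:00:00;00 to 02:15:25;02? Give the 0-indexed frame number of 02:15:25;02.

Complete 10-minute blocks: 13, each 17982 frames → 233766.
Remaining 5 whole minutes in the current block: 1800 + 4 × 1798 = 8992 frames.
Within the current minute: 25 × 30 + 2 − 2 = 750 (labels ;00/;01 skipped at this minute). Total = 233766 + 8992 + 750 = 243508.

243508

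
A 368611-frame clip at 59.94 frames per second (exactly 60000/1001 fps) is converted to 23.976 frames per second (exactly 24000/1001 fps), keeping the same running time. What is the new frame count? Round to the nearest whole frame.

Frames at target rate = 368611 × (24000/1001) / (60000/1001) = 737222/5 ≈ 147444.400.
Nearest whole frame: 147444.

147444 frames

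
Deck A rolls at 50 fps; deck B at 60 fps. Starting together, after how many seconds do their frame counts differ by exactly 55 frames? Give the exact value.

The gap grows by |60 − 50| = 10 frames per second.
Time for a 55-frame gap: 55 ÷ (10) = 5.5 s.

5.5 seconds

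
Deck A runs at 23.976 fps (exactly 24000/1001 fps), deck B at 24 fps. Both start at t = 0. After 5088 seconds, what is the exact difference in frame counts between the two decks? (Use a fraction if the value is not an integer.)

122112/1001 frames

A emits 24000/1001 × 5088 = 122112000/1001 frames; B emits 24 × 5088 = 122112.
Difference = 122112/1001 frames (≈ 121.9900); B is ahead of A.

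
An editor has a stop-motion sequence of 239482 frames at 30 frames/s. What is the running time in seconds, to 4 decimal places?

7982.7333 seconds

Running time = 239482 × 1/30 = 119741/15 s ≈ 7982.7333 s.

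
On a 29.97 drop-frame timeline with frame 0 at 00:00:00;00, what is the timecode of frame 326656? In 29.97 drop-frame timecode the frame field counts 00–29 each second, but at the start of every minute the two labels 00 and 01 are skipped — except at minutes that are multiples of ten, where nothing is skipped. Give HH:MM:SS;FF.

03:01:39;12

Ten DF minutes hold 17982 frames, so frame 326656 lies in block 18 (frames 323676–341657) with 2980 frames into that block.
The block's first minute is 1800 frames and the rest 1798 each; 2980 frames reaches minute 1, so 18 × 18 + 1 × 2 = 326 labels have been skipped so far.
Adding those back, label number 326656 + 326 = 326982 at 30 labels/s is 10899 s + 12 f = 3 h 1 min 39 s frame 12, i.e. 03:01:39;12.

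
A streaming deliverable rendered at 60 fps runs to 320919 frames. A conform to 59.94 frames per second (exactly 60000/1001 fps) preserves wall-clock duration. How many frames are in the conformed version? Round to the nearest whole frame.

Frames at target rate = 320919 × (60000/1001) / (60) = 320919000/1001 ≈ 320598.402.
Nearest whole frame: 320598.

320598 frames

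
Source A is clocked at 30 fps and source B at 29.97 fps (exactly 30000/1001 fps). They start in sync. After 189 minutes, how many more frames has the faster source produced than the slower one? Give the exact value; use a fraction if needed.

48600/143 frames

189 min = 11340 s.
A emits 30 × 11340 = 340200 frames; B emits 30000/1001 × 11340 = 48600000/143.
Difference = 48600/143 frames (≈ 339.8601); B is behind A.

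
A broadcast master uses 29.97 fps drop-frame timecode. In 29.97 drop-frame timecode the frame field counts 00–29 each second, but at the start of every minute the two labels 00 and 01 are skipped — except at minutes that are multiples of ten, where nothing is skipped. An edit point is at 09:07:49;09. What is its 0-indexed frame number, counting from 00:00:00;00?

985093

Complete 10-minute blocks: 54, each 17982 frames → 971028.
Remaining 7 whole minutes in the current block: 1800 + 6 × 1798 = 12588 frames.
Within the current minute: 49 × 30 + 9 − 2 = 1477 (labels ;00/;01 skipped at this minute). Total = 971028 + 12588 + 1477 = 985093.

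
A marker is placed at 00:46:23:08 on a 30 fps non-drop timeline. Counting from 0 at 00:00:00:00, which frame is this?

83498

Total seconds to the label: (0 × 3600 + 46 × 60 + 23) = 2783.
Frame index = 2783 × 30 + 8 = 83498.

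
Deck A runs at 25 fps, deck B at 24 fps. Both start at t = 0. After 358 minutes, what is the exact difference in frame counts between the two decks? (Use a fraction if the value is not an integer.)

21480 frames

358 min = 21480 s.
A emits 25 × 21480 = 537000 frames; B emits 24 × 21480 = 515520.
Difference = 21480 frames; B is behind A.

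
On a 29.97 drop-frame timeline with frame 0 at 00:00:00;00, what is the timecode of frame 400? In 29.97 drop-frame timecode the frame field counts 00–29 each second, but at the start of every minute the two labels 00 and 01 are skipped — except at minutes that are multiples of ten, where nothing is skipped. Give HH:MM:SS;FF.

00:00:13;10

Each 10-minute DF block holds 10 × 60 × 30 − 9 × 2 = 17982 frames. 400 ÷ 17982 → 0 full blocks, remainder 400.
Within the partial block the first minute is 1800 frames and each further minute 1798, so 0 further minute boundaries passed. Total skipped labels = 18 × 0 + 2 × 0 = 0.
Non-drop label index = 400 + 0 = 400; at 30 labels/s that is 00:00:13:10, i.e. DF 00:00:13;10.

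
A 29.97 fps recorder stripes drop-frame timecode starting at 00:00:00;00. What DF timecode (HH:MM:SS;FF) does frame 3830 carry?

Each 10-minute DF block holds 10 × 60 × 30 − 9 × 2 = 17982 frames. 3830 ÷ 17982 → 0 full blocks, remainder 3830.
Within the partial block the first minute is 1800 frames and each further minute 1798, so 2 further minute boundaries passed. Total skipped labels = 18 × 0 + 2 × 2 = 4.
Non-drop label index = 3830 + 4 = 3834; at 30 labels/s that is 00:02:07:24, i.e. DF 00:02:07;24.

00:02:07;24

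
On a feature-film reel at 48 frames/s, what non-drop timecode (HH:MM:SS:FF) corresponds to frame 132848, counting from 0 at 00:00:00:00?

00:46:07:32

132848 ÷ 48 = 2767 full seconds, remainder 32 frames.
2767 s = 0 h 46 min 7 s.
Timecode: 00:46:07:32.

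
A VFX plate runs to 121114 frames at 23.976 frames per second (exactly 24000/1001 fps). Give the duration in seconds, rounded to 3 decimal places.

Running time = 121114 × 1001/24000 = 60617557/12000 s ≈ 5051.463 s.

5051.463 seconds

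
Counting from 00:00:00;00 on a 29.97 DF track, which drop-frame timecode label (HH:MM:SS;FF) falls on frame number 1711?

00:00:57;01

Each 10-minute DF block holds 10 × 60 × 30 − 9 × 2 = 17982 frames. 1711 ÷ 17982 → 0 full blocks, remainder 1711.
Within the partial block the first minute is 1800 frames and each further minute 1798, so 0 further minute boundaries passed. Total skipped labels = 18 × 0 + 2 × 0 = 0.
Non-drop label index = 1711 + 0 = 1711; at 30 labels/s that is 00:00:57:01, i.e. DF 00:00:57;01.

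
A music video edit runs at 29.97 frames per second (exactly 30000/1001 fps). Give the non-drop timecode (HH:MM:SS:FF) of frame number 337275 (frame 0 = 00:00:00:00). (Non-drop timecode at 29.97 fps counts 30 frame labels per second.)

337275 ÷ 30 = 11242 full seconds, remainder 15 frames.
11242 s = 3 h 7 min 22 s.
Timecode: 03:07:22:15.

03:07:22:15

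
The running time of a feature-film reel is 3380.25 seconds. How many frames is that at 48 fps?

Frames = 3380.25 × 48 = 162252.

162252 frames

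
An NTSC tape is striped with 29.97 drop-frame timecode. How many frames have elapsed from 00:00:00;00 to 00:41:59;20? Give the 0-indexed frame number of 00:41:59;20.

As if non-drop at 30 labels/s: (0 × 3600 + 41 × 60 + 59) × 30 + 20 = 75590.
Minute boundaries passed: 41; those not divisible by 10: 41 − 4 = 37; dropped labels = 2 × 37 = 74.
Actual frame index = 75590 − 74 = 75516.

75516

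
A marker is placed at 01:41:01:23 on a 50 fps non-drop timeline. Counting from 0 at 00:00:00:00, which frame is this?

Total seconds to the label: (1 × 3600 + 41 × 60 + 1) = 6061.
Frame index = 6061 × 50 + 23 = 303073.

frame 303073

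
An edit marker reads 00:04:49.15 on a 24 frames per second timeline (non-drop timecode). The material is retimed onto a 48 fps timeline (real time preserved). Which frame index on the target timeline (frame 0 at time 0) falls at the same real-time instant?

Source frame index: (0×3600 + 4×60 + 49) × 24 + 15 = 6951.
Real time: 6951 / (24) = 2317/8 s.
Target frame: (2317/8) × (48) = 13902.

frame 13902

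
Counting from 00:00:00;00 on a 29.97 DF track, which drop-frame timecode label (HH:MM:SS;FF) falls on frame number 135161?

Ten DF minutes hold 17982 frames, so frame 135161 lies in block 7 (frames 125874–143855) with 9287 frames into that block.
The block's first minute is 1800 frames and the rest 1798 each; 9287 frames reaches minute 5, so 7 × 18 + 5 × 2 = 136 labels have been skipped so far.
Adding those back, label number 135161 + 136 = 135297 at 30 labels/s is 4509 s + 27 f = 1 h 15 min 9 s frame 27, i.e. 01:15:09;27.

01:15:09;27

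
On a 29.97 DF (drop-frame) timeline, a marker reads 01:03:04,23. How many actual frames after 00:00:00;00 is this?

As if non-drop at 30 labels/s: (1 × 3600 + 3 × 60 + 4) × 30 + 23 = 113543.
Minute boundaries passed: 63; those not divisible by 10: 63 − 6 = 57; dropped labels = 2 × 57 = 114.
Actual frame index = 113543 − 114 = 113429.

113429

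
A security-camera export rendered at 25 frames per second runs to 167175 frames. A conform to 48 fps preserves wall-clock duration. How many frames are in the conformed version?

320976 frames

Target frames = source frames × (target rate / source rate) = 167175 × (48)/(25) = 167175 × 48/25 = 320976.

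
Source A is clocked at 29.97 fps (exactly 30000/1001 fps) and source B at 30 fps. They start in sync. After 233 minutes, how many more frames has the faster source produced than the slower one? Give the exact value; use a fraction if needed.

233 min = 13980 s.
A emits 30000/1001 × 13980 = 419400000/1001 frames; B emits 30 × 13980 = 419400.
Difference = 419400/1001 frames (≈ 418.9810); B is ahead of A.

419400/1001 frames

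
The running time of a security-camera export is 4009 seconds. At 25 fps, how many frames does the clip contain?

100225 frames

Frames = 4009 × 25 = 100225.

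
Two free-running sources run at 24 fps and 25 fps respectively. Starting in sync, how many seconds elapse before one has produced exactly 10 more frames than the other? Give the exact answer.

The gap grows by |25 − 24| = 1 frame per second.
Time for a 10-frame gap: 10 ÷ (1) = 10 s.

10 seconds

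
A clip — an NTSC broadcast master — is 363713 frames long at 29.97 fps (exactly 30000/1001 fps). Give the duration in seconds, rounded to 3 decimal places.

12135.890 seconds

Running time = 363713 × 1001/30000 = 364076713/30000 s ≈ 12135.890 s.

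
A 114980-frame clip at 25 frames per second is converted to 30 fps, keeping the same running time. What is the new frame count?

137976 frames

Target frames = source frames × (target rate / source rate) = 114980 × (30)/(25) = 114980 × 6/5 = 137976.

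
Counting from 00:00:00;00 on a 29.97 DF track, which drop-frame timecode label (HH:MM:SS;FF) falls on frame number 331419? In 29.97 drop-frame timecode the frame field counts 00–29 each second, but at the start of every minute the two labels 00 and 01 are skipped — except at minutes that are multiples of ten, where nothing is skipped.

03:04:18;11

Ten DF minutes hold 17982 frames, so frame 331419 lies in block 18 (frames 323676–341657) with 7743 frames into that block.
The block's first minute is 1800 frames and the rest 1798 each; 7743 frames reaches minute 4, so 18 × 18 + 4 × 2 = 332 labels have been skipped so far.
Adding those back, label number 331419 + 332 = 331751 at 30 labels/s is 11058 s + 11 f = 3 h 4 min 18 s frame 11, i.e. 03:04:18;11.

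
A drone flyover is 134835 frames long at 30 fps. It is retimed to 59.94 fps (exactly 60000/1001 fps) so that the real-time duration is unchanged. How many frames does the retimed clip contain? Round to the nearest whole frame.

269401 frames

Frames at target rate = 134835 × (60000/1001) / (30) = 269670000/1001 ≈ 269400.599.
Nearest whole frame: 269401.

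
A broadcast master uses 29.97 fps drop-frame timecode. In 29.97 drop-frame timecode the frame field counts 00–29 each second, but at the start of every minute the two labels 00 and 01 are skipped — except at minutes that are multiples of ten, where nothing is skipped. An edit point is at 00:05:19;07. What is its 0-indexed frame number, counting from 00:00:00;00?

Complete 10-minute blocks: 0, each 17982 frames → 0.
Remaining 5 whole minutes in the current block: 1800 + 4 × 1798 = 8992 frames.
Within the current minute: 19 × 30 + 7 − 2 = 575 (labels ;00/;01 skipped at this minute). Total = 0 + 8992 + 575 = 9567.

9567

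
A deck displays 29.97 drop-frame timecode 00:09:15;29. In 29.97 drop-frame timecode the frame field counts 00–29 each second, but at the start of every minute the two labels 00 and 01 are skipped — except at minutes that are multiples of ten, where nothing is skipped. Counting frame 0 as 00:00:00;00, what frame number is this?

16661

As if non-drop at 30 labels/s: (0 × 3600 + 9 × 60 + 15) × 30 + 29 = 16679.
Minute boundaries passed: 9; those not divisible by 10: 9 − 0 = 9; dropped labels = 2 × 9 = 18.
Actual frame index = 16679 − 18 = 16661.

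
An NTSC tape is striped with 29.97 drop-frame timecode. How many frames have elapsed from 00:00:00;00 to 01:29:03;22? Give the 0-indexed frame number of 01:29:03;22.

Complete 10-minute blocks: 8, each 17982 frames → 143856.
Remaining 9 whole minutes in the current block: 1800 + 8 × 1798 = 16184 frames.
Within the current minute: 3 × 30 + 22 − 2 = 110 (labels ;00/;01 skipped at this minute). Total = 143856 + 16184 + 110 = 160150.

160150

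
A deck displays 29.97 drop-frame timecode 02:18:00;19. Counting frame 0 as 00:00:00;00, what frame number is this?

248169

As if non-drop at 30 labels/s: (2 × 3600 + 18 × 60 + 0) × 30 + 19 = 248419.
Minute boundaries passed: 138; those not divisible by 10: 138 − 13 = 125; dropped labels = 2 × 125 = 250.
Actual frame index = 248419 − 250 = 248169.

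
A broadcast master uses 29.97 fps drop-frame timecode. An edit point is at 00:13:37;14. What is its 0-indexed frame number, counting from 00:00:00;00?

As if non-drop at 30 labels/s: (0 × 3600 + 13 × 60 + 37) × 30 + 14 = 24524.
Minute boundaries passed: 13; those not divisible by 10: 13 − 1 = 12; dropped labels = 2 × 12 = 24.
Actual frame index = 24524 − 24 = 24500.

24500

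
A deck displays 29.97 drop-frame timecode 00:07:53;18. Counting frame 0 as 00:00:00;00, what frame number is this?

14194

Complete 10-minute blocks: 0, each 17982 frames → 0.
Remaining 7 whole minutes in the current block: 1800 + 6 × 1798 = 12588 frames.
Within the current minute: 53 × 30 + 18 − 2 = 1606 (labels ;00/;01 skipped at this minute). Total = 0 + 12588 + 1606 = 14194.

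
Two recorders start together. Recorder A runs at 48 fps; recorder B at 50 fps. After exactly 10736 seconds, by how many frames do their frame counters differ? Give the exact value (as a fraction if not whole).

21472 frames

A emits 48 × 10736 = 515328 frames; B emits 50 × 10736 = 536800.
Difference = 21472 frames; B is ahead of A.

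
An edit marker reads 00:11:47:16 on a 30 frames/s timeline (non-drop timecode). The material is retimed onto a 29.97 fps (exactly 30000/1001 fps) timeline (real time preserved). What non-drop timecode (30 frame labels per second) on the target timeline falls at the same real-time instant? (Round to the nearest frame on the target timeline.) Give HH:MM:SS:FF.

Source frame index: (0×3600 + 11×60 + 47) × 30 + 16 = 21226.
Real time: 21226 / (30) = 10613/15 s.
Target frame: (10613/15) × (30000/1001) = 21226000/1001 ≈ 21204.795 → 21205.
At 30 labels/s: frame 21205 → 00:11:46:25.

00:11:46:25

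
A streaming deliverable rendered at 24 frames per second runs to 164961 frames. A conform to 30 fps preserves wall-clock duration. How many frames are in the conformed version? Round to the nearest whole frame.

206201 frames

Frames at target rate = 164961 × (30) / (24) = 824805/4 ≈ 206201.250.
Nearest whole frame: 206201.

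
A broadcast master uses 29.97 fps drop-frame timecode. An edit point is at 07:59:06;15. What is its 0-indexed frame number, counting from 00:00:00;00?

861531

As if non-drop at 30 labels/s: (7 × 3600 + 59 × 60 + 6) × 30 + 15 = 862395.
Minute boundaries passed: 479; those not divisible by 10: 479 − 47 = 432; dropped labels = 2 × 432 = 864.
Actual frame index = 862395 − 864 = 861531.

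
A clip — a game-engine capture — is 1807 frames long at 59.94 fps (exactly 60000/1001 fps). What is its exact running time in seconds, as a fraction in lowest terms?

Running time = 1807 ÷ (60000/1001) = 1807 × 1001/60000 = 1808807/60000 s.

1808807/60000 seconds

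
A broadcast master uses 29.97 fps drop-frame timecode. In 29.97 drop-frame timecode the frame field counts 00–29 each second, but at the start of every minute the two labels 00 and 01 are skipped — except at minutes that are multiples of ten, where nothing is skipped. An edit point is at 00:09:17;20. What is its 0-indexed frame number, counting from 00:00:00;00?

16712

Complete 10-minute blocks: 0, each 17982 frames → 0.
Remaining 9 whole minutes in the current block: 1800 + 8 × 1798 = 16184 frames.
Within the current minute: 17 × 30 + 20 − 2 = 528 (labels ;00/;01 skipped at this minute). Total = 0 + 16184 + 528 = 16712.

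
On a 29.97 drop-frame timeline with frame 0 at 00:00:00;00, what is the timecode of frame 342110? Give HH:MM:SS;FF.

Ten DF minutes hold 17982 frames, so frame 342110 lies in block 19 (frames 341658–359639) with 452 frames into that block.
The block's first minute is 1800 frames and the rest 1798 each; 452 frames reaches minute 0, so 19 × 18 + 0 × 2 = 342 labels have been skipped so far.
Adding those back, label number 342110 + 342 = 342452 at 30 labels/s is 11415 s + 2 f = 3 h 10 min 15 s frame 2, i.e. 03:10:15;02.

03:10:15;02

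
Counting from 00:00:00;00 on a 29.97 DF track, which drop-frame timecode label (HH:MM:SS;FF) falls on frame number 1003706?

09:18:10;12

Ten DF minutes hold 17982 frames, so frame 1003706 lies in block 55 (frames 989010–1006991) with 14696 frames into that block.
The block's first minute is 1800 frames and the rest 1798 each; 14696 frames reaches minute 8, so 55 × 18 + 8 × 2 = 1006 labels have been skipped so far.
Adding those back, label number 1003706 + 1006 = 1004712 at 30 labels/s is 33490 s + 12 f = 9 h 18 min 10 s frame 12, i.e. 09:18:10;12.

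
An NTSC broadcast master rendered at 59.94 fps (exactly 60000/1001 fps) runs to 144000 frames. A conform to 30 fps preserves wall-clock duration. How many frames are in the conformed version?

72072 frames

Target frames = source frames × (target rate / source rate) = 144000 × (30)/(60000/1001) = 144000 × 1001/2000 = 72072.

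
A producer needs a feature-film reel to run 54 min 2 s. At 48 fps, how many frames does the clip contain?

155616 frames

54 min 2 s = 3242 s.
Frames = 3242 × 48 = 155616.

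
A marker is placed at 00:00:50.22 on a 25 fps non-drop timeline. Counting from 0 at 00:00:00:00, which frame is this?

frame 1272

Total seconds to the label: (0 × 3600 + 0 × 60 + 50) = 50.
Frame index = 50 × 25 + 22 = 1272.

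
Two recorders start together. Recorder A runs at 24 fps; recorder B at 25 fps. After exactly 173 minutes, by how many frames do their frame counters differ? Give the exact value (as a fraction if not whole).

173 min = 10380 s.
A emits 24 × 10380 = 249120 frames; B emits 25 × 10380 = 259500.
Difference = 10380 frames; B is ahead of A.

10380 frames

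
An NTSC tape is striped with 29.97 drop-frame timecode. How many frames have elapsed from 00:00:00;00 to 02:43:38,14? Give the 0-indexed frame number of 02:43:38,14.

Complete 10-minute blocks: 16, each 17982 frames → 287712.
Remaining 3 whole minutes in the current block: 1800 + 2 × 1798 = 5396 frames.
Within the current minute: 38 × 30 + 14 − 2 = 1152 (labels ;00/;01 skipped at this minute). Total = 287712 + 5396 + 1152 = 294260.

294260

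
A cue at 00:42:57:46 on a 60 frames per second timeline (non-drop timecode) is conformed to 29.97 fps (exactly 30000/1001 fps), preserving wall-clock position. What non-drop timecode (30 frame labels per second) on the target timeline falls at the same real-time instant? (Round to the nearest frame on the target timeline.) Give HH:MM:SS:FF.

Source frame index: (0×3600 + 42×60 + 57) × 60 + 46 = 154666.
Real time: 154666 / (60) = 77333/30 s.
Target frame: (77333/30) × (30000/1001) = 77333000/1001 ≈ 77255.744 → 77256.
At 30 labels/s: frame 77256 → 00:42:55:06.

00:42:55:06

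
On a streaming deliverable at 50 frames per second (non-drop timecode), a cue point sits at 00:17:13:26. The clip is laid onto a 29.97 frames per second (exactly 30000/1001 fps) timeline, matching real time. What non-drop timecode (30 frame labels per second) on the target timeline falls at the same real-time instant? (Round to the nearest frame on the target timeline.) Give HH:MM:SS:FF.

Source frame index: (0×3600 + 17×60 + 13) × 50 + 26 = 51676.
Real time: 51676 / (50) = 25838/25 s.
Target frame: (25838/25) × (30000/1001) = 31005600/1001 ≈ 30974.625 → 30975.
At 30 labels/s: frame 30975 → 00:17:12:15.

00:17:12:15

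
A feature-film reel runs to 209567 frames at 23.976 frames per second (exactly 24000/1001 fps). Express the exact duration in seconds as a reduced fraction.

Running time = 209567 ÷ (24000/1001) = 209567 × 1001/24000 = 209776567/24000 s.

209776567/24000 seconds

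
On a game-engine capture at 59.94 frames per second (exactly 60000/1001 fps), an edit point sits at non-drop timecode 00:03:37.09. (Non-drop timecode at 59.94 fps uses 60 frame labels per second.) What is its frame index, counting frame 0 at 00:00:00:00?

frame 13029

Total seconds to the label: (0 × 3600 + 3 × 60 + 37) = 217.
Frame index = 217 × 60 + 9 = 13029.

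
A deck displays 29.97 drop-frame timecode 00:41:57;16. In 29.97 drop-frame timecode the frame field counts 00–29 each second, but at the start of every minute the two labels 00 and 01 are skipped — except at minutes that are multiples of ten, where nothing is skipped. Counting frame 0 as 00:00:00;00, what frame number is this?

Complete 10-minute blocks: 4, each 17982 frames → 71928.
Remaining 1 whole minute in the current block: 1800 + 0 × 1798 = 1800 frames.
Within the current minute: 57 × 30 + 16 − 2 = 1724 (labels ;00/;01 skipped at this minute). Total = 71928 + 1800 + 1724 = 75452.

75452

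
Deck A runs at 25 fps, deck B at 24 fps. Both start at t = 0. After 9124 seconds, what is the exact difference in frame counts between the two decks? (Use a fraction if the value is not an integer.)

A emits 25 × 9124 = 228100 frames; B emits 24 × 9124 = 218976.
Difference = 9124 frames; B is behind A.

9124 frames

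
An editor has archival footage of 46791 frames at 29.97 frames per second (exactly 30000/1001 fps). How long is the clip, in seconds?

1561.2597 seconds

Running time = 46791 / (30000/1001) = 1561.2597 s.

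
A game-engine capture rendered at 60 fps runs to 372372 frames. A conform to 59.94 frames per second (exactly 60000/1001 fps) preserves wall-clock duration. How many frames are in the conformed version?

372000 frames

Target frames = source frames × (target rate / source rate) = 372372 × (60000/1001)/(60) = 372372 × 1000/1001 = 372000.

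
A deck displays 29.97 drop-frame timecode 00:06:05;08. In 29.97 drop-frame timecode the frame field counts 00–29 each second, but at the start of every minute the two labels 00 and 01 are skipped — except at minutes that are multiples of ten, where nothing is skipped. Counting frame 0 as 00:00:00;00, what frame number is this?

10946

As if non-drop at 30 labels/s: (0 × 3600 + 6 × 60 + 5) × 30 + 8 = 10958.
Minute boundaries passed: 6; those not divisible by 10: 6 − 0 = 6; dropped labels = 2 × 6 = 12.
Actual frame index = 10958 − 12 = 10946.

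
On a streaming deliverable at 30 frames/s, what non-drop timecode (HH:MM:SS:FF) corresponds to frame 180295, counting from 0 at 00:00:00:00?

01:40:09:25

180295 ÷ 30 = 6009 full seconds, remainder 25 frames.
6009 s = 1 h 40 min 9 s.
Timecode: 01:40:09:25.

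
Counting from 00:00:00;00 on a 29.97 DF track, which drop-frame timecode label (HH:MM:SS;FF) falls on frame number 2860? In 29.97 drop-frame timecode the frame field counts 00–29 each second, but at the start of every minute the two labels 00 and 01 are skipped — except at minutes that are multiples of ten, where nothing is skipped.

Each 10-minute DF block holds 10 × 60 × 30 − 9 × 2 = 17982 frames. 2860 ÷ 17982 → 0 full blocks, remainder 2860.
Within the partial block the first minute is 1800 frames and each further minute 1798, so 1 further minute boundary passed. Total skipped labels = 18 × 0 + 2 × 1 = 2.
Non-drop label index = 2860 + 2 = 2862; at 30 labels/s that is 00:01:35:12, i.e. DF 00:01:35;12.

00:01:35;12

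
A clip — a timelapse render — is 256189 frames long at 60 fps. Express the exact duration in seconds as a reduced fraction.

256189/60 seconds

Running time = 256189 ÷ (60) = 256189 × 1/60 = 256189/60 s.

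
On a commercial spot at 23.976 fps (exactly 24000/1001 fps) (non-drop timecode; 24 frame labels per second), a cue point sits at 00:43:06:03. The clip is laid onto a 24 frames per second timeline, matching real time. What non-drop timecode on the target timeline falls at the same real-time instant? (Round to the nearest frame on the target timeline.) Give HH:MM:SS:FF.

Source frame index: (0×3600 + 43×60 + 6) × 24 + 3 = 62067.
Real time: 62067 / (24000/1001) = 20709689/8000 s.
Target frame: (20709689/8000) × (24) = 62129067/1000 ≈ 62129.067 → 62129.
At 24 labels/s: frame 62129 → 00:43:08:17.

00:43:08:17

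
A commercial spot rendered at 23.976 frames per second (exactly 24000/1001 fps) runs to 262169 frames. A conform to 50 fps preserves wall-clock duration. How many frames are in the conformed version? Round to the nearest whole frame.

546732 frames

Frames at target rate = 262169 × (50) / (24000/1001) = 262431169/480 ≈ 546731.602.
Nearest whole frame: 546732.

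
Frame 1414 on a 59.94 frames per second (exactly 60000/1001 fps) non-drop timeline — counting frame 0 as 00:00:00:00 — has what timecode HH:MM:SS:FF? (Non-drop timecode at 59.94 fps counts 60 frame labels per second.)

1414 ÷ 60 = 23 full seconds, remainder 34 frames.
23 s = 0 h 0 min 23 s.
Timecode: 00:00:23:34.

00:00:23:34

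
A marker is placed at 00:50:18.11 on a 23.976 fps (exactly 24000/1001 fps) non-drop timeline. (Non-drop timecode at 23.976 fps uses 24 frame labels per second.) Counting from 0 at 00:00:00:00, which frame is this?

Total seconds to the label: (0 × 3600 + 50 × 60 + 18) = 3018.
Frame index = 3018 × 24 + 11 = 72443.

72443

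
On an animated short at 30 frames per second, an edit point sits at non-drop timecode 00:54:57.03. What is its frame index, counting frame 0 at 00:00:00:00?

Total seconds to the label: (0 × 3600 + 54 × 60 + 57) = 3297.
Frame index = 3297 × 30 + 3 = 98913.

frame 98913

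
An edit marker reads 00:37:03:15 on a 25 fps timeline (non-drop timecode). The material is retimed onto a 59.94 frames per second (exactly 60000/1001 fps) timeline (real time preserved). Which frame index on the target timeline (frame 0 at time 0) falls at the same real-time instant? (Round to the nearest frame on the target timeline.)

Source frame index: (0×3600 + 37×60 + 3) × 25 + 15 = 55590.
Real time: 55590 / (25) = 11118/5 s.
Target frame: (11118/5) × (60000/1001) = 133416000/1001 ≈ 133282.717 → 133283.

frame 133283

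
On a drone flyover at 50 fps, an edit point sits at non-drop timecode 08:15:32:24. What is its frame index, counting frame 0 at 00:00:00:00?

1486624

Total seconds to the label: (8 × 3600 + 15 × 60 + 32) = 29732.
Frame index = 29732 × 50 + 24 = 1486624.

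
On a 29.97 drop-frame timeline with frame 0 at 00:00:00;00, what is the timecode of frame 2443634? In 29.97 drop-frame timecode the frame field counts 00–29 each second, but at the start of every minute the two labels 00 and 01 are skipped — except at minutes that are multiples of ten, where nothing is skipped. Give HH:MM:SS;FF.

Ten DF minutes hold 17982 frames, so frame 2443634 lies in block 135 (frames 2427570–2445551) with 16064 frames into that block.
The block's first minute is 1800 frames and the rest 1798 each; 16064 frames reaches minute 8, so 135 × 18 + 8 × 2 = 2446 labels have been skipped so far.
Adding those back, label number 2443634 + 2446 = 2446080 at 30 labels/s is 81536 s + 0 f = 22 h 38 min 56 s frame 0, i.e. 22:38:56;00.

22:38:56;00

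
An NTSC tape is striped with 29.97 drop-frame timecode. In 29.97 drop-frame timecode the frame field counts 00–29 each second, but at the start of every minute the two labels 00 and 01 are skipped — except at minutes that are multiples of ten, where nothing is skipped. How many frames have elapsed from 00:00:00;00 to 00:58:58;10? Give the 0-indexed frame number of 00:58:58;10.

As if non-drop at 30 labels/s: (0 × 3600 + 58 × 60 + 58) × 30 + 10 = 106150.
Minute boundaries passed: 58; those not divisible by 10: 58 − 5 = 53; dropped labels = 2 × 53 = 106.
Actual frame index = 106150 − 106 = 106044.

106044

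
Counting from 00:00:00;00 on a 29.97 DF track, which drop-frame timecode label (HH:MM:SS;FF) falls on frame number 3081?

Ten DF minutes hold 17982 frames, so frame 3081 lies in block 0 (frames 0–17981) with 3081 frames into that block.
The block's first minute is 1800 frames and the rest 1798 each; 3081 frames reaches minute 1, so 0 × 18 + 1 × 2 = 2 labels have been skipped so far.
Adding those back, label number 3081 + 2 = 3083 at 30 labels/s is 102 s + 23 f = 0 h 1 min 42 s frame 23, i.e. 00:01:42;23.

00:01:42;23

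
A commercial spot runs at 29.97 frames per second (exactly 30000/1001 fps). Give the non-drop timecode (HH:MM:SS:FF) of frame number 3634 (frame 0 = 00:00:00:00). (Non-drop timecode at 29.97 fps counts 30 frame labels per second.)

00:02:01:04

3634 ÷ 30 = 121 full seconds, remainder 4 frames.
121 s = 0 h 2 min 1 s.
Timecode: 00:02:01:04.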